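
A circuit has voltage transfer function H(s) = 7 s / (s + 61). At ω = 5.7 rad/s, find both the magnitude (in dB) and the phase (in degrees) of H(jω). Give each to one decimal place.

|j5.7| = 5.7
|j5.7 + 61| = √(5.7² + 61²) = 61.27
|H(j5.7)| = 7 × 5.7 / 61.27 = 0.65126
20 log₁₀(0.65126) = -3.72 dB
∠(j5.7) = 90.00°
∠(j5.7 + 61) = arctan(5.7/61) = 5.34°
∠H(j5.7) = 90.00° − 5.34° = 84.66°

|H| = -3.7 dB, ∠H = 84.7°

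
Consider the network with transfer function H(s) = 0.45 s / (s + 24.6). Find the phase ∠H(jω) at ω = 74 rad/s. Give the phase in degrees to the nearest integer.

∠(j74) = 90.00°
∠(j74 + 24.6) = arctan(74/24.6) = 71.61°
∠H(j74) = 90.00° − 71.61° = 18.39°

18°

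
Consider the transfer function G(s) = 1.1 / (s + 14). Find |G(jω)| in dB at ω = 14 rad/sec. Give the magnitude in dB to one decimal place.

|j14 + 14| = √(14² + 14²) = 19.8
|G(j14)| = 1.1 / 19.8 = 0.055558
20 log₁₀(0.055558) = -25.11 dB

-25.1 dB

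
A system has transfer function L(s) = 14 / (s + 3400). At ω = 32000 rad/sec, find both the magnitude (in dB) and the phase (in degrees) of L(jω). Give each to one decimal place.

|j32000 + 3400| = √(32000² + 3400²) = 3.218e+04
|L(j32000)| = 14 / 3.218e+04 = 0.00043505
20 log₁₀(0.00043505) = -67.23 dB
∠(j32000 + 3400) = arctan(32000/3400) = 83.94°
∠L(j32000) = −83.94° = -83.94°

|L| = -67.2 dB, ∠L = -83.9 deg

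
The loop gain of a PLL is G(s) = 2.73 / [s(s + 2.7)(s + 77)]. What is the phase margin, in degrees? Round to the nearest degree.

Gain crossover: |G(jω)| = 1 at ω ≈ 0.0131 rad/s.
∠G(j0.0131) = −90° − arctan(0.0131/2.7) − arctan(0.0131/77) ≈ -90.29°
PM = 180° + (-90.29°) = 89.71°

90°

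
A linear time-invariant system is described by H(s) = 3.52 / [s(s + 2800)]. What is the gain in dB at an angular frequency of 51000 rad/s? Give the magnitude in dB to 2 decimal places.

|j51000 + 2800| = √(51000² + 2800²) = 5.108e+04
|j51000| = 5.1e+04
|H(j51000)| = 3.52 / (5.108e+04 × 5.1e+04) = 1.3513e-09
20 log₁₀(1.3513e-09) = -177.385 dB

-177.39 dB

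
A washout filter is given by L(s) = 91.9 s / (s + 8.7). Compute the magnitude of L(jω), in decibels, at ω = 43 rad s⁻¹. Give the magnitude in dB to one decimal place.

|j43| = 43
|j43 + 8.7| = √(43² + 8.7²) = 43.87
|L(j43)| = 91.9 × 43 / 43.87 = 90.075
20 log₁₀(90.075) = 39.09 dB

39.1 dB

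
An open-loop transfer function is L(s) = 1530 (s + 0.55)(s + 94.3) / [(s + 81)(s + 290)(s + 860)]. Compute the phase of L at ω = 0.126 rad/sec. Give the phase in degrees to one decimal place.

12.9°

∠(j0.126 + 0.55) = arctan(0.126/0.55) = 12.90°
∠(j0.126 + 94.3) = arctan(0.126/94.3) = 0.08°
∠(j0.126 + 81) = arctan(0.126/81) = 0.09°
∠(j0.126 + 290) = arctan(0.126/290) = 0.02°
∠(j0.126 + 860) = arctan(0.126/860) = 0.01°
∠L(j0.126) = 12.90° + 0.08° − (0.09° + 0.02° + 0.01°) = 12.86°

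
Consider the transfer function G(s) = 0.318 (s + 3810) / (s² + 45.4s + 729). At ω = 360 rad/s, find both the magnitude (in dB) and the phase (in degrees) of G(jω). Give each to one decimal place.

|j360 + 3810| = √(360² + 3810²) = 3827
|(j360)² + 45.4(j360) + 729| = |-1.2887e+05 + j16344| = 1.299e+05
|G(j360)| = 0.318 × 3827 / 1.299e+05 = 0.0093683
20 log₁₀(0.0093683) = -40.57 dB
∠(j360 + 3810) = arctan(360/3810) = 5.40°
∠[(j360)² + 45.4(j360) + 729] = ∠[-1.2887e+05 + j16344] = 172.77°
∠G(j360) = 5.40° − 172.77° = -167.37°

|G| = -40.6 dB, ∠G = -167.4 deg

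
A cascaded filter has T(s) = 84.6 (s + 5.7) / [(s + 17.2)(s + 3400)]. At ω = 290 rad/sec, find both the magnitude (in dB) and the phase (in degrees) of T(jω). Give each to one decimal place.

|T| = -32.1 dB, ∠T = -2.6°

|j290 + 5.7| = √(290² + 5.7²) = 290.1
|j290 + 17.2| = √(290² + 17.2²) = 290.5
|j290 + 3400| = √(290² + 3400²) = 3412
|T(j290)| = 84.6 × 290.1 / (290.5 × 3412) = 0.024754
20 log₁₀(0.024754) = -32.13 dB
∠(j290 + 5.7) = arctan(290/5.7) = 88.87°
∠(j290 + 17.2) = arctan(290/17.2) = 86.61°
∠(j290 + 3400) = arctan(290/3400) = 4.88°
∠T(j290) = 88.87° − (86.61° + 4.88°) = -2.61°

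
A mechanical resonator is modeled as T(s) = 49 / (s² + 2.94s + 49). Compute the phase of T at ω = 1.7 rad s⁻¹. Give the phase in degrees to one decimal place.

∠[(j1.7)² + 2.94(j1.7) + 49] = ∠[46.11 + j4.998] = 6.19°
∠T(j1.7) = −6.19° = -6.19°

-6.2 deg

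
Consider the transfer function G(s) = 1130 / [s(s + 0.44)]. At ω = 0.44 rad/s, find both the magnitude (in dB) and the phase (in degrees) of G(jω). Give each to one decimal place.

|j0.44 + 0.44| = √(0.44² + 0.44²) = 0.6223
|j0.44| = 0.44
|G(j0.44)| = 1130 / (0.6223 × 0.44) = 4127.2
20 log₁₀(4127.2) = 72.31 dB
∠(j0.44 + 0.44) = arctan(0.44/0.44) = 45.00°
∠(j0.44) = 90.00°
∠G(j0.44) = − (45.00° + 90.00°) = -135.00°

|G| = 72.3 dB, ∠G = -135.0°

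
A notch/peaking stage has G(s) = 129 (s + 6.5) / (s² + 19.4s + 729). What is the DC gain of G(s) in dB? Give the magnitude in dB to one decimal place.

1.2 dB

G(0) = 129 × 6.5 / 729 = 1.1502
20 log₁₀(1.1502) = 1.22 dB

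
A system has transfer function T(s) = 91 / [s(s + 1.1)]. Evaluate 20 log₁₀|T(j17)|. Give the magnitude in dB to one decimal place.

|j17 + 1.1| = √(17² + 1.1²) = 17.04
|j17| = 17
|T(j17)| = 91 / (17.04 × 17) = 0.31422
20 log₁₀(0.31422) = -10.06 dB

-10.1 dB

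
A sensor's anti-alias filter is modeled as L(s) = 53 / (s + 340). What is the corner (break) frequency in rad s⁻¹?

340 rad s⁻¹

The single real pole at s = −340 gives a corner at ω = 340 rad s⁻¹.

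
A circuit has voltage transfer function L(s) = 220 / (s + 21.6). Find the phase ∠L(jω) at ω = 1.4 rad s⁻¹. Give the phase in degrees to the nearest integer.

∠(j1.4 + 21.6) = arctan(1.4/21.6) = 3.71°
∠L(j1.4) = −3.71° = -3.71°

-4 deg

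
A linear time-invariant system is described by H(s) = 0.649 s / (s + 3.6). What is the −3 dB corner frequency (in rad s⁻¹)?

3.6 rad s⁻¹

For a single-pole high-pass, the −3 dB point is at the pole: ω = 3.6 rad s⁻¹.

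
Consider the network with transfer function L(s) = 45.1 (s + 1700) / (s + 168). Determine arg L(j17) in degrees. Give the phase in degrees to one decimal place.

∠(j17 + 1700) = arctan(17/1700) = 0.57°
∠(j17 + 168) = arctan(17/168) = 5.78°
∠L(j17) = 0.57° − 5.78° = -5.21°

-5.2 deg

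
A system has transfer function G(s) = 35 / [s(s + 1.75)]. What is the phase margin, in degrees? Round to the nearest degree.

17 deg

Gain crossover: |G(jω)| = 1 at ω ≈ 5.79 rad/s.
∠G(j5.79) = −90° − arctan(5.79/1.75) ≈ -163.18°
PM = 180° + (-163.18°) = 16.82°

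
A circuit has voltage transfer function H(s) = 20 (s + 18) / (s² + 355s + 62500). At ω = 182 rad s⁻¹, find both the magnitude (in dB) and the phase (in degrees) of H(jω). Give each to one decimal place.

|j182 + 18| = √(182² + 18²) = 182.9
|(j182)² + 355(j182) + 62500| = |29376 + j64610| = 7.097e+04
|H(j182)| = 20 × 182.9 / 7.097e+04 = 0.051536
20 log₁₀(0.051536) = -25.76 dB
∠(j182 + 18) = arctan(182/18) = 84.35°
∠[(j182)² + 355(j182) + 62500] = ∠[29376 + j64610] = 65.55°
∠H(j182) = 84.35° − 65.55° = 18.80°

|H| = -25.8 dB, ∠H = 18.8 deg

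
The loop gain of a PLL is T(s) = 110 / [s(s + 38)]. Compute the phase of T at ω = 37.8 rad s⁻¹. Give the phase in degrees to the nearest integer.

∠(j37.8 + 38) = arctan(37.8/38) = 44.85°
∠(j37.8) = 90.00°
∠T(j37.8) = − (44.85° + 90.00°) = -134.85°

-135°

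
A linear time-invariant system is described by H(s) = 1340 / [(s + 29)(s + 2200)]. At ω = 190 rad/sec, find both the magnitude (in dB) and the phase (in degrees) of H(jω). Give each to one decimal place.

|j190 + 29| = √(190² + 29²) = 192.2
|j190 + 2200| = √(190² + 2200²) = 2208
|H(j190)| = 1340 / (192.2 × 2208) = 0.0031573
20 log₁₀(0.0031573) = -50.01 dB
∠(j190 + 29) = arctan(190/29) = 81.32°
∠(j190 + 2200) = arctan(190/2200) = 4.94°
∠H(j190) = − (81.32° + 4.94°) = -86.26°

|H| = -50.0 dB, ∠H = -86.3°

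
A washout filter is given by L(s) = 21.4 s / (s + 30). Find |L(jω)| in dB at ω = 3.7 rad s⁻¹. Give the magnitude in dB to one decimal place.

|j3.7| = 3.7
|j3.7 + 30| = √(3.7² + 30²) = 30.23
|L(j3.7)| = 21.4 × 3.7 / 30.23 = 2.6195
20 log₁₀(2.6195) = 8.36 dB

8.4 dB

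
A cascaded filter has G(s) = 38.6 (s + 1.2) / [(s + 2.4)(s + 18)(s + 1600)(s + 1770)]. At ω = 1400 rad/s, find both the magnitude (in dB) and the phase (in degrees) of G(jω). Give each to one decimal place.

|G| = -164.8 dB, ∠G = -168.7°

|j1400 + 1.2| = √(1400² + 1.2²) = 1400
|j1400 + 2.4| = √(1400² + 2.4²) = 1400
|j1400 + 18| = √(1400² + 18²) = 1400
|j1400 + 1600| = √(1400² + 1600²) = 2126
|j1400 + 1770| = √(1400² + 1770²) = 2257
|G(j1400)| = 38.6 × 1400 / (1400 × 1400 × 2126 × 2257) = 5.7461e-09
20 log₁₀(5.7461e-09) = -164.81 dB
∠(j1400 + 1.2) = arctan(1400/1.2) = 89.95°
∠(j1400 + 2.4) = arctan(1400/2.4) = 89.90°
∠(j1400 + 18) = arctan(1400/18) = 89.26°
∠(j1400 + 1600) = arctan(1400/1600) = 41.19°
∠(j1400 + 1770) = arctan(1400/1770) = 38.34°
∠G(j1400) = 89.95° − (89.90° + 89.26° + 41.19° + 38.34°) = -168.74°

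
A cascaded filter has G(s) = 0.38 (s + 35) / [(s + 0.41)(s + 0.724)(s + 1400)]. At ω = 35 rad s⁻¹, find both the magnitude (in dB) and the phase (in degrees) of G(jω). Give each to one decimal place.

|j35 + 35| = √(35² + 35²) = 49.5
|j35 + 0.41| = √(35² + 0.41²) = 35
|j35 + 0.724| = √(35² + 0.724²) = 35.01
|j35 + 1400| = √(35² + 1400²) = 1400
|G(j35)| = 0.38 × 49.5 / (35 × 35.01 × 1400) = 1.0961e-05
20 log₁₀(1.0961e-05) = -99.20 dB
∠(j35 + 35) = arctan(35/35) = 45.00°
∠(j35 + 0.41) = arctan(35/0.41) = 89.33°
∠(j35 + 0.724) = arctan(35/0.724) = 88.81°
∠(j35 + 1400) = arctan(35/1400) = 1.43°
∠G(j35) = 45.00° − (89.33° + 88.81° + 1.43°) = -134.58°

|G| = -99.2 dB, ∠G = -134.6°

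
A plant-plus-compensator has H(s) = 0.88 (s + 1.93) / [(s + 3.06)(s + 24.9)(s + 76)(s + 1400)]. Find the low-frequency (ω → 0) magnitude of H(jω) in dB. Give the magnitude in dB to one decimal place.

H(0) = 0.88 × 1.93 / (3.06 × 24.9 × 76 × 1400) = 2.095e-07
20 log₁₀(2.095e-07) = -133.58 dB

-133.6 dB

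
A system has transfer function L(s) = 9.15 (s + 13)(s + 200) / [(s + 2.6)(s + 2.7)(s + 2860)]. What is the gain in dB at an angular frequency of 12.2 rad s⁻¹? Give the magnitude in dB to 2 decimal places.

-22.70 dB

|j12.2 + 13| = √(12.2² + 13²) = 17.83
|j12.2 + 200| = √(12.2² + 200²) = 200.4
|j12.2 + 2.6| = √(12.2² + 2.6²) = 12.47
|j12.2 + 2.7| = √(12.2² + 2.7²) = 12.5
|j12.2 + 2860| = √(12.2² + 2860²) = 2860
|L(j12.2)| = 9.15 × 17.83 × 200.4 / (12.47 × 12.5 × 2860) = 0.073324
20 log₁₀(0.073324) = -22.695 dB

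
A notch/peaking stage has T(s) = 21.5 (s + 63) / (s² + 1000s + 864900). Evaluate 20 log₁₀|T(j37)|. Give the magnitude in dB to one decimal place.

-54.8 dB

|j37 + 63| = √(37² + 63²) = 73.06
|(j37)² + 1000(j37) + 864900| = |8.6353e+05 + j37000| = 8.643e+05
|T(j37)| = 21.5 × 73.06 / 8.643e+05 = 0.0018174
20 log₁₀(0.0018174) = -54.81 dB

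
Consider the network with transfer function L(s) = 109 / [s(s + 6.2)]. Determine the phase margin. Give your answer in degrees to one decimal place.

Gain crossover: |L(jω)| = 1 at ω ≈ 9.56 rad/sec.
∠L(j9.56) = −90° − arctan(9.56/6.2) ≈ -147.04°
PM = 180° + (-147.04°) = 32.96°

33.0°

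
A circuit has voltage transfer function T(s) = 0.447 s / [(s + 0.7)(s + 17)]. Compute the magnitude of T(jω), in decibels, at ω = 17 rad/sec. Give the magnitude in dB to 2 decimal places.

-34.62 dB

|j17| = 17
|j17 + 0.7| = √(17² + 0.7²) = 17.01
|j17 + 17| = √(17² + 17²) = 24.04
|T(j17)| = 0.447 × 17 / (17.01 × 24.04) = 0.018577
20 log₁₀(0.018577) = -34.620 dB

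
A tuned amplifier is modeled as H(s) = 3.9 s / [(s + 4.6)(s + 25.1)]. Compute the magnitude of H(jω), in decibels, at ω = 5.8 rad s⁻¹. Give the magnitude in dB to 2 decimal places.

-18.52 dB

|j5.8| = 5.8
|j5.8 + 4.6| = √(5.8² + 4.6²) = 7.403
|j5.8 + 25.1| = √(5.8² + 25.1²) = 25.76
|H(j5.8)| = 3.9 × 5.8 / (7.403 × 25.76) = 0.11861
20 log₁₀(0.11861) = -18.517 dB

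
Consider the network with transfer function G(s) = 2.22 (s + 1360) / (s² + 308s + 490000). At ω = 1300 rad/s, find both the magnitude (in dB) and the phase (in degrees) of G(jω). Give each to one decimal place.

|j1300 + 1360| = √(1300² + 1360²) = 1881
|(j1300)² + 308(j1300) + 490000| = |-1.2e+06 + j4.004e+05| = 1.265e+06
|G(j1300)| = 2.22 × 1881 / 1.265e+06 = 0.0033016
20 log₁₀(0.0033016) = -49.63 dB
∠(j1300 + 1360) = arctan(1300/1360) = 43.71°
∠[(j1300)² + 308(j1300) + 490000] = ∠[-1.2e+06 + j4.004e+05] = 161.55°
∠G(j1300) = 43.71° − 161.55° = -117.84°

|G| = -49.6 dB, ∠G = -117.8°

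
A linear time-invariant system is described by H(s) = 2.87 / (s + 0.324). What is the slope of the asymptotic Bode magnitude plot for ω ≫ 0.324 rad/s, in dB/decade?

-20 dB/decade

With 0 zeros and 1 pole, the high-frequency asymptotic slope is 20 × (0 − 1) = -20 dB/decade.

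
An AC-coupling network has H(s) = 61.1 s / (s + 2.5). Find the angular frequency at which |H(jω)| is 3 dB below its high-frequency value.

For a single-pole high-pass, the −3 dB point is at the pole: ω = 2.5 rad s⁻¹.

2.5 rad s⁻¹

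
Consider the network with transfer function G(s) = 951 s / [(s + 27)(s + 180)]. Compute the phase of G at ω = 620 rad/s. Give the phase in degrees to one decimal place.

∠(j620) = 90.00°
∠(j620 + 27) = arctan(620/27) = 87.51°
∠(j620 + 180) = arctan(620/180) = 73.81°
∠G(j620) = 90.00° − (87.51° + 73.81°) = -71.32°

-71.3 deg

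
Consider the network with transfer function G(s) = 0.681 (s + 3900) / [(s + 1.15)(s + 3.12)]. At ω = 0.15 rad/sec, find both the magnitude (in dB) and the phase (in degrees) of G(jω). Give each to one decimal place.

|G| = 57.3 dB, ∠G = -10.2°

|j0.15 + 3900| = √(0.15² + 3900²) = 3900
|j0.15 + 1.15| = √(0.15² + 1.15²) = 1.16
|j0.15 + 3.12| = √(0.15² + 3.12²) = 3.124
|G(j0.15)| = 0.681 × 3900 / (1.16 × 3.124) = 733.15
20 log₁₀(733.15) = 57.30 dB
∠(j0.15 + 3900) = arctan(0.15/3900) = 0.00°
∠(j0.15 + 1.15) = arctan(0.15/1.15) = 7.43°
∠(j0.15 + 3.12) = arctan(0.15/3.12) = 2.75°
∠G(j0.15) = 0.00° − (7.43° + 2.75°) = -10.18°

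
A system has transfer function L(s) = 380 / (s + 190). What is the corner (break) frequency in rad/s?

The single real pole at s = −190 gives a corner at ω = 190 rad/s.

190 rad/s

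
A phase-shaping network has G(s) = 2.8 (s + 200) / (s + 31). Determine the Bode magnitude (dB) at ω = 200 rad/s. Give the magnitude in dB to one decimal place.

11.9 dB

|j200 + 200| = √(200² + 200²) = 282.8
|j200 + 31| = √(200² + 31²) = 202.4
|G(j200)| = 2.8 × 282.8 / 202.4 = 3.9131
20 log₁₀(3.9131) = 11.85 dB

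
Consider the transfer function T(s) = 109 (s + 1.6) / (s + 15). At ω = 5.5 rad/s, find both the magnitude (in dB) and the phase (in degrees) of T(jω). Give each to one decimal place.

|T| = 31.8 dB, ∠T = 53.6 deg

|j5.5 + 1.6| = √(5.5² + 1.6²) = 5.728
|j5.5 + 15| = √(5.5² + 15²) = 15.98
|T(j5.5)| = 109 × 5.728 / 15.98 = 39.079
20 log₁₀(39.079) = 31.84 dB
∠(j5.5 + 1.6) = arctan(5.5/1.6) = 73.78°
∠(j5.5 + 15) = arctan(5.5/15) = 20.14°
∠T(j5.5) = 73.78° − 20.14° = 53.64°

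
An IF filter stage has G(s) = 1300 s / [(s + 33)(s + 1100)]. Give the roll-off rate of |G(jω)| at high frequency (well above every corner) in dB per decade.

With 1 zero and 2 poles, the high-frequency asymptotic slope is 20 × (1 − 2) = -20 dB/decade.

-20 dB/decade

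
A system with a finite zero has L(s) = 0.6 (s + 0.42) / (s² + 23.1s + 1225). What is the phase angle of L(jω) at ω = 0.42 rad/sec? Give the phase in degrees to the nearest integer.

45°

∠(j0.42 + 0.42) = arctan(0.42/0.42) = 45.00°
∠[(j0.42)² + 23.1(j0.42) + 1225] = ∠[1224.8 + j9.702] = 0.45°
∠L(j0.42) = 45.00° − 0.45° = 44.55°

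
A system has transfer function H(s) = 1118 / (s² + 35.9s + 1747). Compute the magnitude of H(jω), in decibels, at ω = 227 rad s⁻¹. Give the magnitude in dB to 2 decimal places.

-33.09 dB

|(j227)² + 35.9(j227) + 1747| = |-49782 + j8149.3| = 5.044e+04
|H(j227)| = 1118 / 5.044e+04 = 0.022163
20 log₁₀(0.022163) = -33.087 dB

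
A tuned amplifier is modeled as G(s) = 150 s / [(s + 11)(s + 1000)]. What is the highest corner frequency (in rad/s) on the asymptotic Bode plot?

1000 rad/s

Break frequencies occur at each pole and zero magnitude: 11 rad/s, 1000 rad/s.
The highest is 1000 rad/s.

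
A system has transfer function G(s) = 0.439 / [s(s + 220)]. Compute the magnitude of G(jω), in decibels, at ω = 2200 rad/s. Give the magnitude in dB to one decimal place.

-140.9 dB

|j2200 + 220| = √(2200² + 220²) = 2211
|j2200| = 2200
|G(j2200)| = 0.439 / (2211 × 2200) = 9.0252e-08
20 log₁₀(9.0252e-08) = -140.89 dB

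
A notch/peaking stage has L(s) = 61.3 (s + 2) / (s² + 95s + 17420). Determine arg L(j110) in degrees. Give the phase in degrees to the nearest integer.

∠(j110 + 2) = arctan(110/2) = 88.96°
∠[(j110)² + 95(j110) + 17420] = ∠[5320 + j10450] = 63.02°
∠L(j110) = 88.96° − 63.02° = 25.94°

26°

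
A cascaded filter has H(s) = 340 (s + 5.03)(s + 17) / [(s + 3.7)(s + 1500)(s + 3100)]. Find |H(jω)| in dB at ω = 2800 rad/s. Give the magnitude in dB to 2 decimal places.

-22.88 dB

|j2800 + 5.03| = √(2800² + 5.03²) = 2800
|j2800 + 17| = √(2800² + 17²) = 2800
|j2800 + 3.7| = √(2800² + 3.7²) = 2800
|j2800 + 1500| = √(2800² + 1500²) = 3176
|j2800 + 3100| = √(2800² + 3100²) = 4177
|H(j2800)| = 340 × 2800 × 2800 / (2800 × 3176 × 4177) = 0.071747
20 log₁₀(0.071747) = -22.884 dB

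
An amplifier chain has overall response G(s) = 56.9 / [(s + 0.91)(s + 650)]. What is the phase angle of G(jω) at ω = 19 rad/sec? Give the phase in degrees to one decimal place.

-88.9°

∠(j19 + 0.91) = arctan(19/0.91) = 87.26°
∠(j19 + 650) = arctan(19/650) = 1.67°
∠G(j19) = − (87.26° + 1.67°) = -88.93°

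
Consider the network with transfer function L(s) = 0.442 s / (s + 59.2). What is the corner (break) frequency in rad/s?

59.2 rad/s

The single real pole at s = −59.2 gives a corner at ω = 59.2 rad/s.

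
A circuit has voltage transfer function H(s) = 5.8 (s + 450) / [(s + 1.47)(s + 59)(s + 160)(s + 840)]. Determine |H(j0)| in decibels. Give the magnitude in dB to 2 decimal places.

-73.00 dB

H(0) = 5.8 × 450 / (1.47 × 59 × 160 × 840) = 0.00022391
20 log₁₀(0.00022391) = -72.999 dB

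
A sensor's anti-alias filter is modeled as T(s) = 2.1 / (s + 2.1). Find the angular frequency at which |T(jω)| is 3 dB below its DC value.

For a single-pole low-pass, the −3 dB point is at the pole: ω = 2.1 rad/s.

2.1 rad/s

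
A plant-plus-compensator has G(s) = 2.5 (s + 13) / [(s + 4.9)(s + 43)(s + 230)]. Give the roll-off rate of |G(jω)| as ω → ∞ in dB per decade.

With 1 zero and 3 poles, the high-frequency asymptotic slope is 20 × (1 − 3) = -40 dB/decade.

-40 dB/decade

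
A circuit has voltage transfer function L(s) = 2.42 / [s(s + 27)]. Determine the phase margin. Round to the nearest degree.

Gain crossover: |L(jω)| = 1 at ω ≈ 0.0896 rad/sec.
∠L(j0.0896) = −90° − arctan(0.0896/27) ≈ -90.19°
PM = 180° + (-90.19°) = 89.81°

90°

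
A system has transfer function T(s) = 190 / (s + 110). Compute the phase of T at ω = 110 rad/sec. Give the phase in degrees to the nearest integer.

-45°

∠(j110 + 110) = arctan(110/110) = 45.00°
∠T(j110) = −45.00° = -45.00°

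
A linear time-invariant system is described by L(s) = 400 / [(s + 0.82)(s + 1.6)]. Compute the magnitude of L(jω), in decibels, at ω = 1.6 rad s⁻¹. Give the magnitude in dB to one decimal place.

|j1.6 + 0.82| = √(1.6² + 0.82²) = 1.798
|j1.6 + 1.6| = √(1.6² + 1.6²) = 2.263
|L(j1.6)| = 400 / (1.798 × 2.263) = 98.325
20 log₁₀(98.325) = 39.85 dB

39.9 dB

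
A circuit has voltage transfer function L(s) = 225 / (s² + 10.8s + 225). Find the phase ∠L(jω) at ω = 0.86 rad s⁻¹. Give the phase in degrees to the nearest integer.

∠[(j0.86)² + 10.8(j0.86) + 225] = ∠[224.26 + j9.288] = 2.37°
∠L(j0.86) = −2.37° = -2.37°

-2°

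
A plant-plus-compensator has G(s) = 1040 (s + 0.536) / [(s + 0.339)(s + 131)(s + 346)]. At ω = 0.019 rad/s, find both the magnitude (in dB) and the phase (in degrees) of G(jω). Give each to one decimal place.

|j0.019 + 0.536| = √(0.019² + 0.536²) = 0.5363
|j0.019 + 0.339| = √(0.019² + 0.339²) = 0.3395
|j0.019 + 131| = √(0.019² + 131²) = 131
|j0.019 + 346| = √(0.019² + 346²) = 346
|G(j0.019)| = 1040 × 0.5363 / (0.3395 × 131 × 346) = 0.036245
20 log₁₀(0.036245) = -28.82 dB
∠(j0.019 + 0.536) = arctan(0.019/0.536) = 2.03°
∠(j0.019 + 0.339) = arctan(0.019/0.339) = 3.21°
∠(j0.019 + 131) = arctan(0.019/131) = 0.01°
∠(j0.019 + 346) = arctan(0.019/346) = 0.00°
∠G(j0.019) = 2.03° − (3.21° + 0.01° + 0.00°) = -1.19°

|G| = -28.8 dB, ∠G = -1.2°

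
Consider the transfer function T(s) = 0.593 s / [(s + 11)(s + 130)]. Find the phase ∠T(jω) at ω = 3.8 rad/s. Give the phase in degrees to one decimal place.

∠(j3.8) = 90.00°
∠(j3.8 + 11) = arctan(3.8/11) = 19.06°
∠(j3.8 + 130) = arctan(3.8/130) = 1.67°
∠T(j3.8) = 90.00° − (19.06° + 1.67°) = 69.27°

69.3°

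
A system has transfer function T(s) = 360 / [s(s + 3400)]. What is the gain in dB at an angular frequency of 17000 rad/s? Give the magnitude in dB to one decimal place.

-118.3 dB

|j17000 + 3400| = √(17000² + 3400²) = 1.734e+04
|j17000| = 1.7e+04
|T(j17000)| = 360 / (1.734e+04 × 1.7e+04) = 1.2215e-06
20 log₁₀(1.2215e-06) = -118.26 dB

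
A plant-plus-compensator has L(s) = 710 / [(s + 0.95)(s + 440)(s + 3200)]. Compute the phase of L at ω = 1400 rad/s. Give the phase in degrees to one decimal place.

∠(j1400 + 0.95) = arctan(1400/0.95) = 89.96°
∠(j1400 + 440) = arctan(1400/440) = 72.55°
∠(j1400 + 3200) = arctan(1400/3200) = 23.63°
∠L(j1400) = − (89.96° + 72.55° + 23.63°) = -186.14°

-186.1°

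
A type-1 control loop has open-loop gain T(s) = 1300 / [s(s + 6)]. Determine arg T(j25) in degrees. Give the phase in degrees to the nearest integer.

-167°

∠(j25 + 6) = arctan(25/6) = 76.50°
∠(j25) = 90.00°
∠T(j25) = − (76.50° + 90.00°) = -166.50°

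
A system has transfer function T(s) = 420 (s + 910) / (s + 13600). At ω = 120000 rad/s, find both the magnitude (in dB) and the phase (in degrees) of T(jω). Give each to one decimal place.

|j120000 + 910| = √(120000² + 910²) = 1.2e+05
|j120000 + 13600| = √(120000² + 13600²) = 1.208e+05
|T(j120000)| = 420 × 1.2e+05 / 1.208e+05 = 417.34
20 log₁₀(417.34) = 52.41 dB
∠(j120000 + 910) = arctan(120000/910) = 89.57°
∠(j120000 + 13600) = arctan(120000/13600) = 83.53°
∠T(j120000) = 89.57° − 83.53° = 6.03°

|T| = 52.4 dB, ∠T = 6.0°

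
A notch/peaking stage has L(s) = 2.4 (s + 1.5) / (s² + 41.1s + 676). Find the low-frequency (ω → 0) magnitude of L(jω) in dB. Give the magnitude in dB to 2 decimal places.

L(0) = 2.4 × 1.5 / 676 = 0.0053254
20 log₁₀(0.0053254) = -45.473 dB

-45.47 dB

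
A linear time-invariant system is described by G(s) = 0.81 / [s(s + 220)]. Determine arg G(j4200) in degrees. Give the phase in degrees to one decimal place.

-177.0°

∠(j4200 + 220) = arctan(4200/220) = 87.00°
∠(j4200) = 90.00°
∠G(j4200) = − (87.00° + 90.00°) = -177.00°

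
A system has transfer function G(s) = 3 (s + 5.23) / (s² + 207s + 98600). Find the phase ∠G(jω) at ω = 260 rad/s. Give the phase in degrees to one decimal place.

∠(j260 + 5.23) = arctan(260/5.23) = 88.85°
∠[(j260)² + 207(j260) + 98600] = ∠[31000 + j53820] = 60.06°
∠G(j260) = 88.85° − 60.06° = 28.79°

28.8 deg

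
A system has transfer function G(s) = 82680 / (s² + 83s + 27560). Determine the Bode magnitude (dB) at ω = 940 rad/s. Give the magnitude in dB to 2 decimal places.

-20.34 dB

|(j940)² + 83(j940) + 27560| = |-8.5604e+05 + j78020| = 8.596e+05
|G(j940)| = 82680 / 8.596e+05 = 0.096186
20 log₁₀(0.096186) = -20.338 dB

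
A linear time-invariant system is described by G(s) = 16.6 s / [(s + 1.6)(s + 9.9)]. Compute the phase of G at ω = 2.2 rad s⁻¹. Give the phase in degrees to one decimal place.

∠(j2.2) = 90.00°
∠(j2.2 + 1.6) = arctan(2.2/1.6) = 53.97°
∠(j2.2 + 9.9) = arctan(2.2/9.9) = 12.53°
∠G(j2.2) = 90.00° − (53.97° + 12.53°) = 23.50°

23.5°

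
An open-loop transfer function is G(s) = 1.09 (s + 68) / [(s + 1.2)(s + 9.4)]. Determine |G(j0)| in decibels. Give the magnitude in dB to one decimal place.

16.4 dB

G(0) = 1.09 × 68 / (1.2 × 9.4) = 6.5709
20 log₁₀(6.5709) = 16.35 dB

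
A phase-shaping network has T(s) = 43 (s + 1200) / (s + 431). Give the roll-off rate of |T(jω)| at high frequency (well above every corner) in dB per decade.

0 dB/decade

With 1 zero and 1 pole, the high-frequency asymptotic slope is 20 × (1 − 1) = 0 dB/decade.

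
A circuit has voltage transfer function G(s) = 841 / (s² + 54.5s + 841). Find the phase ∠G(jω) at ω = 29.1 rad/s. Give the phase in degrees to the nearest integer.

-90°

∠[(j29.1)² + 54.5(j29.1) + 841] = ∠[-5.81 + j1586] = 90.21°
∠G(j29.1) = −90.21° = -90.21°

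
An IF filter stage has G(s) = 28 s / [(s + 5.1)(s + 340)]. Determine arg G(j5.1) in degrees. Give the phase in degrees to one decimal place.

44.1 deg

∠(j5.1) = 90.00°
∠(j5.1 + 5.1) = arctan(5.1/5.1) = 45.00°
∠(j5.1 + 340) = arctan(5.1/340) = 0.86°
∠G(j5.1) = 90.00° − (45.00° + 0.86°) = 44.14°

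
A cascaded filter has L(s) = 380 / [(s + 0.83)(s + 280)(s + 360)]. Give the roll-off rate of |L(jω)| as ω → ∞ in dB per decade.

With 0 zeros and 3 poles, the high-frequency asymptotic slope is 20 × (0 − 3) = -60 dB/decade.

-60 dB/decade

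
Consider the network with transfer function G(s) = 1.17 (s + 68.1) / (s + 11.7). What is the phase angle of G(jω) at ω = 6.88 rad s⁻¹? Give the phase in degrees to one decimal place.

∠(j6.88 + 68.1) = arctan(6.88/68.1) = 5.77°
∠(j6.88 + 11.7) = arctan(6.88/11.7) = 30.46°
∠G(j6.88) = 5.77° − 30.46° = -24.69°

-24.7 deg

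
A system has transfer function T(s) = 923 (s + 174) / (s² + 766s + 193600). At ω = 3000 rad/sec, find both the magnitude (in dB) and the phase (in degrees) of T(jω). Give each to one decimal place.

|j3000 + 174| = √(3000² + 174²) = 3005
|(j3000)² + 766(j3000) + 193600| = |-8.8064e+06 + j2.298e+06| = 9.101e+06
|T(j3000)| = 923 × 3005 / 9.101e+06 = 0.30475
20 log₁₀(0.30475) = -10.32 dB
∠(j3000 + 174) = arctan(3000/174) = 86.68°
∠[(j3000)² + 766(j3000) + 193600] = ∠[-8.8064e+06 + j2.298e+06] = 165.37°
∠T(j3000) = 86.68° − 165.37° = -78.69°

|T| = -10.3 dB, ∠T = -78.7°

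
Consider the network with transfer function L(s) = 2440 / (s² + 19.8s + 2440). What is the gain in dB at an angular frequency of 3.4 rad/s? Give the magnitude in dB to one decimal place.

0.0 dB

|(j3.4)² + 19.8(j3.4) + 2440| = |2428.4 + j67.32| = 2429
|L(j3.4)| = 2440 / 2429 = 1.0044
20 log₁₀(1.0044) = 0.04 dB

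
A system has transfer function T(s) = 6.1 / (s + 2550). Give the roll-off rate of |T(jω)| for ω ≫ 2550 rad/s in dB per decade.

-20 dB/decade

With 0 zeros and 1 pole, the high-frequency asymptotic slope is 20 × (0 − 1) = -20 dB/decade.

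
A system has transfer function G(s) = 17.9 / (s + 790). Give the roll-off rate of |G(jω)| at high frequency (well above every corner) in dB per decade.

-20 dB/decade

With 0 zeros and 1 pole, the high-frequency asymptotic slope is 20 × (0 − 1) = -20 dB/decade.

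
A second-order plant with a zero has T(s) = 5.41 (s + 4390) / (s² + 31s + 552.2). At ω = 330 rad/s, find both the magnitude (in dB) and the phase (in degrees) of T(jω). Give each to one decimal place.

|T| = -13.2 dB, ∠T = -170.3°

|j330 + 4390| = √(330² + 4390²) = 4402
|(j330)² + 31(j330) + 552.2| = |-1.0835e+05 + j10230| = 1.088e+05
|T(j330)| = 5.41 × 4402 / 1.088e+05 = 0.21885
20 log₁₀(0.21885) = -13.20 dB
∠(j330 + 4390) = arctan(330/4390) = 4.30°
∠[(j330)² + 31(j330) + 552.2] = ∠[-1.0835e+05 + j10230] = 174.61°
∠T(j330) = 4.30° − 174.61° = -170.31°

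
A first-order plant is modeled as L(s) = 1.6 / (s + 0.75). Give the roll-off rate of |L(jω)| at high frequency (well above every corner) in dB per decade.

-20 dB/decade

With 0 zeros and 1 pole, the high-frequency asymptotic slope is 20 × (0 − 1) = -20 dB/decade.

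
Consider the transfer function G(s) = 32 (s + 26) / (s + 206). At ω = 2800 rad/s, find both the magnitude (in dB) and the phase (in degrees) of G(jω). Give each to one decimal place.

|G| = 30.1 dB, ∠G = 3.7°

|j2800 + 26| = √(2800² + 26²) = 2800
|j2800 + 206| = √(2800² + 206²) = 2808
|G(j2800)| = 32 × 2800 / 2808 = 31.915
20 log₁₀(31.915) = 30.08 dB
∠(j2800 + 26) = arctan(2800/26) = 89.47°
∠(j2800 + 206) = arctan(2800/206) = 85.79°
∠G(j2800) = 89.47° − 85.79° = 3.68°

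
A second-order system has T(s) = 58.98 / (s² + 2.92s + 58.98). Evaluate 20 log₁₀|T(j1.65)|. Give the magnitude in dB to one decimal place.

0.4 dB

|(j1.65)² + 2.92(j1.65) + 58.98| = |56.258 + j4.818| = 56.46
|T(j1.65)| = 58.98 / 56.46 = 1.0446
20 log₁₀(1.0446) = 0.38 dB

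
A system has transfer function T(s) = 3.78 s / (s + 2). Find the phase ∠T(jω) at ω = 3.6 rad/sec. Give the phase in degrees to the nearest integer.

∠(j3.6) = 90.00°
∠(j3.6 + 2) = arctan(3.6/2) = 60.95°
∠T(j3.6) = 90.00° − 60.95° = 29.05°

29 deg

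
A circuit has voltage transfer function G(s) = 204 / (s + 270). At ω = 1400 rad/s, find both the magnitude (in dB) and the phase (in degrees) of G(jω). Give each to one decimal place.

|G| = -16.9 dB, ∠G = -79.1 deg

|j1400 + 270| = √(1400² + 270²) = 1426
|G(j1400)| = 204 / 1426 = 0.14308
20 log₁₀(0.14308) = -16.89 dB
∠(j1400 + 270) = arctan(1400/270) = 79.08°
∠G(j1400) = −79.08° = -79.08°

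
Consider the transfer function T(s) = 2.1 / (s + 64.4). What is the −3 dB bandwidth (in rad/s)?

64.4 rad/s

For a single-pole low-pass, the −3 dB point is at the pole: ω = 64.4 rad/s.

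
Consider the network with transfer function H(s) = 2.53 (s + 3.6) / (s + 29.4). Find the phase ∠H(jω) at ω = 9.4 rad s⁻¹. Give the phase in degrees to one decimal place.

51.3°

∠(j9.4 + 3.6) = arctan(9.4/3.6) = 69.04°
∠(j9.4 + 29.4) = arctan(9.4/29.4) = 17.73°
∠H(j9.4) = 69.04° − 17.73° = 51.31°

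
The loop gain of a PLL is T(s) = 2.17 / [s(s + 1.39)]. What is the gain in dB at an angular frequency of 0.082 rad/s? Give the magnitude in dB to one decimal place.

25.6 dB

|j0.082 + 1.39| = √(0.082² + 1.39²) = 1.392
|j0.082| = 0.082
|T(j0.082)| = 2.17 / (1.392 × 0.082) = 19.005
20 log₁₀(19.005) = 25.58 dB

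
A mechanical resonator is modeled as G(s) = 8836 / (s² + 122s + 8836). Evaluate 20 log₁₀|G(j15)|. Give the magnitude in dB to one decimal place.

0.0 dB

|(j15)² + 122(j15) + 8836| = |8611 + j1830| = 8803
|G(j15)| = 8836 / 8803 = 1.0037
20 log₁₀(1.0037) = 0.03 dB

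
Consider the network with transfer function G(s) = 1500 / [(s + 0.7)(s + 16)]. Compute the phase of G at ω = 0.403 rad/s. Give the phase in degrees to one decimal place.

-31.4°

∠(j0.403 + 0.7) = arctan(0.403/0.7) = 29.93°
∠(j0.403 + 16) = arctan(0.403/16) = 1.44°
∠G(j0.403) = − (29.93° + 1.44°) = -31.37°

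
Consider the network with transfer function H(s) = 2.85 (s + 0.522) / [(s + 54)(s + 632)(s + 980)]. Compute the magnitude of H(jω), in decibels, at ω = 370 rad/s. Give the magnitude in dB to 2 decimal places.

-108.69 dB

|j370 + 0.522| = √(370² + 0.522²) = 370
|j370 + 54| = √(370² + 54²) = 373.9
|j370 + 632| = √(370² + 632²) = 732.3
|j370 + 980| = √(370² + 980²) = 1048
|H(j370)| = 2.85 × 370 / (373.9 × 732.3 × 1048) = 3.6761e-06
20 log₁₀(3.6761e-06) = -108.692 dB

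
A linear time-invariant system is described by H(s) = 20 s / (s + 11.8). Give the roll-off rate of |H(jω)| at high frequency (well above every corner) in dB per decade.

0 dB/decade

With 1 zero and 1 pole, the high-frequency asymptotic slope is 20 × (1 − 1) = 0 dB/decade.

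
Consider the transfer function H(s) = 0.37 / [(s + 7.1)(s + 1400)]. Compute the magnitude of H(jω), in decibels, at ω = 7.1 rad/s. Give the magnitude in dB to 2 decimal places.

|j7.1 + 7.1| = √(7.1² + 7.1²) = 10.04
|j7.1 + 1400| = √(7.1² + 1400²) = 1400
|H(j7.1)| = 0.37 / (10.04 × 1400) = 2.6321e-05
20 log₁₀(2.6321e-05) = -91.594 dB

-91.59 dB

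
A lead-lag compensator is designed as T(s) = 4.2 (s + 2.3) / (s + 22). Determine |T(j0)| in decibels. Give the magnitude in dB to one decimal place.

-7.1 dB

T(0) = 4.2 × 2.3 / 22 = 0.43909
20 log₁₀(0.43909) = -7.15 dB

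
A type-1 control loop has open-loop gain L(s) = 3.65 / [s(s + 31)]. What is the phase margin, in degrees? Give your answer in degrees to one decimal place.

89.8°

Gain crossover: |L(jω)| = 1 at ω ≈ 0.118 rad/sec.
∠L(j0.118) = −90° − arctan(0.118/31) ≈ -90.22°
PM = 180° + (-90.22°) = 89.78°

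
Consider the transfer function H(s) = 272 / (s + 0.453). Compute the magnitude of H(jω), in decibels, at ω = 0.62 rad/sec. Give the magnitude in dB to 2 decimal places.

50.99 dB

|j0.62 + 0.453| = √(0.62² + 0.453²) = 0.7679
|H(j0.62)| = 272 / 0.7679 = 354.23
20 log₁₀(354.23) = 50.986 dB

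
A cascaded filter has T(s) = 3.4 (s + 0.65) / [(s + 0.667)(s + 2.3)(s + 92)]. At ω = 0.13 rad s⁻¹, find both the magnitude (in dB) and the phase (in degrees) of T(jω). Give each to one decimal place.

|j0.13 + 0.65| = √(0.13² + 0.65²) = 0.6629
|j0.13 + 0.667| = √(0.13² + 0.667²) = 0.6796
|j0.13 + 2.3| = √(0.13² + 2.3²) = 2.304
|j0.13 + 92| = √(0.13² + 92²) = 92
|T(j0.13)| = 3.4 × 0.6629 / (0.6796 × 2.304 × 92) = 0.015649
20 log₁₀(0.015649) = -36.11 dB
∠(j0.13 + 0.65) = arctan(0.13/0.65) = 11.31°
∠(j0.13 + 0.667) = arctan(0.13/0.667) = 11.03°
∠(j0.13 + 2.3) = arctan(0.13/2.3) = 3.24°
∠(j0.13 + 92) = arctan(0.13/92) = 0.08°
∠T(j0.13) = 11.31° − (11.03° + 3.24° + 0.08°) = -3.03°

|T| = -36.1 dB, ∠T = -3.0°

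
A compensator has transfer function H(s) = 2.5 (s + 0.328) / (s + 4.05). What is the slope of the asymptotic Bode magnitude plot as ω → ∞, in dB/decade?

0 dB/decade

With 1 zero and 1 pole, the high-frequency asymptotic slope is 20 × (1 − 1) = 0 dB/decade.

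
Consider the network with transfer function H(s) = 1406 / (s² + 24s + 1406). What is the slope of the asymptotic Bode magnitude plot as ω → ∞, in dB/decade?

With 0 zeros and 2 poles, the high-frequency asymptotic slope is 20 × (0 − 2) = -40 dB/decade.

-40 dB/decade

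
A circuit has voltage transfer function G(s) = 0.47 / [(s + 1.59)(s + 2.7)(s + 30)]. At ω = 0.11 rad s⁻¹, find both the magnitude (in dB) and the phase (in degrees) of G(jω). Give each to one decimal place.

|G| = -48.8 dB, ∠G = -6.5 deg

|j0.11 + 1.59| = √(0.11² + 1.59²) = 1.594
|j0.11 + 2.7| = √(0.11² + 2.7²) = 2.702
|j0.11 + 30| = √(0.11² + 30²) = 30
|G(j0.11)| = 0.47 / (1.594 × 2.702 × 30) = 0.0036376
20 log₁₀(0.0036376) = -48.78 dB
∠(j0.11 + 1.59) = arctan(0.11/1.59) = 3.96°
∠(j0.11 + 2.7) = arctan(0.11/2.7) = 2.33°
∠(j0.11 + 30) = arctan(0.11/30) = 0.21°
∠G(j0.11) = − (3.96° + 2.33° + 0.21°) = -6.50°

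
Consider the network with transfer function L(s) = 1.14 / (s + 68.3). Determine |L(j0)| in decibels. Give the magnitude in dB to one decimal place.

L(0) = 1.14 / 68.3 = 0.016691
20 log₁₀(0.016691) = -35.55 dB

-35.6 dB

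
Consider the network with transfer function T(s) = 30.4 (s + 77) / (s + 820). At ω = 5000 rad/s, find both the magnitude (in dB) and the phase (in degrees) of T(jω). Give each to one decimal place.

|T| = 29.5 dB, ∠T = 8.4°

|j5000 + 77| = √(5000² + 77²) = 5001
|j5000 + 820| = √(5000² + 820²) = 5067
|T(j5000)| = 30.4 × 5001 / 5067 = 30.003
20 log₁₀(30.003) = 29.54 dB
∠(j5000 + 77) = arctan(5000/77) = 89.12°
∠(j5000 + 820) = arctan(5000/820) = 80.69°
∠T(j5000) = 89.12° − 80.69° = 8.43°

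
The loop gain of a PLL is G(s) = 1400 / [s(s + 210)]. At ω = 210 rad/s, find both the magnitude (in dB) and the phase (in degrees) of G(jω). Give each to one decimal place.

|j210 + 210| = √(210² + 210²) = 297
|j210| = 210
|G(j210)| = 1400 / (297 × 210) = 0.022448
20 log₁₀(0.022448) = -32.98 dB
∠(j210 + 210) = arctan(210/210) = 45.00°
∠(j210) = 90.00°
∠G(j210) = − (45.00° + 90.00°) = -135.00°

|G| = -33.0 dB, ∠G = -135.0°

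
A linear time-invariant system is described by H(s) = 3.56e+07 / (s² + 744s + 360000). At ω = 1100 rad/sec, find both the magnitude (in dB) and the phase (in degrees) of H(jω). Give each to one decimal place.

|(j1100)² + 744(j1100) + 360000| = |-8.5e+05 + j8.184e+05| = 1.18e+06
|H(j1100)| = 3.56e+07 / 1.18e+06 = 30.171
20 log₁₀(30.171) = 29.59 dB
∠[(j1100)² + 744(j1100) + 360000] = ∠[-8.5e+05 + j8.184e+05] = 136.09°
∠H(j1100) = −136.09° = -136.09°

|H| = 29.6 dB, ∠H = -136.1 deg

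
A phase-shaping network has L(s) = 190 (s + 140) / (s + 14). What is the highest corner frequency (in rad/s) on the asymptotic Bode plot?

140 rad/s

Break frequencies occur at each pole and zero magnitude: 14 rad/s, 140 rad/s.
The highest is 140 rad/s.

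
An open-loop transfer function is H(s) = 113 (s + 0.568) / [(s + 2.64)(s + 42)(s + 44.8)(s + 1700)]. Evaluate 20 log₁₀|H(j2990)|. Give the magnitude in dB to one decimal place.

|j2990 + 0.568| = √(2990² + 0.568²) = 2990
|j2990 + 2.64| = √(2990² + 2.64²) = 2990
|j2990 + 42| = √(2990² + 42²) = 2990
|j2990 + 44.8| = √(2990² + 44.8²) = 2990
|j2990 + 1700| = √(2990² + 1700²) = 3439
|H(j2990)| = 113 × 2990 / (2990 × 2990 × 2990 × 3439) = 3.6741e-09
20 log₁₀(3.6741e-09) = -168.70 dB

-168.7 dB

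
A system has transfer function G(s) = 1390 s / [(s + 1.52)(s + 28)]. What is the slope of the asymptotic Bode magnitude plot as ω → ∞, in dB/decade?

-20 dB/decade

With 1 zero and 2 poles, the high-frequency asymptotic slope is 20 × (1 − 2) = -20 dB/decade.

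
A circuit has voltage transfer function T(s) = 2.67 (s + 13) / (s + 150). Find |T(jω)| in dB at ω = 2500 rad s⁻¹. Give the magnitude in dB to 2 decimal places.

8.51 dB

|j2500 + 13| = √(2500² + 13²) = 2500
|j2500 + 150| = √(2500² + 150²) = 2504
|T(j2500)| = 2.67 × 2500 / 2504 = 2.6652
20 log₁₀(2.6652) = 8.515 dB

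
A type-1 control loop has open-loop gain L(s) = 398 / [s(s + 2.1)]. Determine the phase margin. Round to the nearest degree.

Gain crossover: |L(jω)| = 1 at ω ≈ 19.9 rad/s.
∠L(j19.9) = −90° − arctan(19.9/2.1) ≈ -173.97°
PM = 180° + (-173.97°) = 6.03°

6°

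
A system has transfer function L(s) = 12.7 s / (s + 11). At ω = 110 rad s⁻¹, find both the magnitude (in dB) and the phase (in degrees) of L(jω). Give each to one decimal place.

|j110| = 110
|j110 + 11| = √(110² + 11²) = 110.5
|L(j110)| = 12.7 × 110 / 110.5 = 12.637
20 log₁₀(12.637) = 22.03 dB
∠(j110) = 90.00°
∠(j110 + 11) = arctan(110/11) = 84.29°
∠L(j110) = 90.00° − 84.29° = 5.71°

|L| = 22.0 dB, ∠L = 5.7°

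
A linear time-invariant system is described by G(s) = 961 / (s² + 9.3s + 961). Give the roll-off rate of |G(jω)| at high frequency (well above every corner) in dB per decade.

-40 dB/decade

With 0 zeros and 2 poles, the high-frequency asymptotic slope is 20 × (0 − 2) = -40 dB/decade.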